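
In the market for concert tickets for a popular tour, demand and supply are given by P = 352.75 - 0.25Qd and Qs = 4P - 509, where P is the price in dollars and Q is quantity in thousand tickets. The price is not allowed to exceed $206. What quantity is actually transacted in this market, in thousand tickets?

Rearranging demand gives Qd = 1411 - 4P. Equilibrium: 1411 - 4P = 4P - 509, so 1920 = 8P and P* = 240, Q* = 451.
Because the ceiling (206) lies below the market-clearing price, it is binding.
At P = 206: Qd = 1411 - 4·206 = 587 and Qs = 4·206 - 509 = 315.
The quantity actually transacted is the short side, supply: 315.

315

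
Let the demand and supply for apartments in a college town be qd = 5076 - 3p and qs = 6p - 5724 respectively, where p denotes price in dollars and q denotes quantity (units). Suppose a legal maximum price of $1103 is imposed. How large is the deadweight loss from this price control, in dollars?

84681

Setting quantity demanded equal to quantity supplied, 5076 - 3p = 6p - 5724, gives p* = 1200 and q* = 1476.
Since 1103 < 1200, the ceiling is binding.
At p = 1103: qd = 5076 - 3·1103 = 1767 and qs = 6·1103 - 5724 = 894.
Quantity traded falls to 894. At q = 894 the demand price is (5076 - 894)/3 = 1394 and the supply price is (5724 + 894)/6 = 1103.
Deadweight loss = ½ · (1394 - 1103) · (1476 - 894) = ½ · 291 · 582 = 84681.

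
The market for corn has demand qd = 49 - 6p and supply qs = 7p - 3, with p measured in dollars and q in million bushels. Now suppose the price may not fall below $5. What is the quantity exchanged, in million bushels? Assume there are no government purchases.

In a free market, 49 - 6p = 7p - 3 gives the equilibrium p* = 4, q* = 25.
The floor of 5 is above the equilibrium price 4, so it binds.
At p = 5: qd = 49 - 6·5 = 19 and qs = 7·5 - 3 = 32.
The quantity actually transacted is the short side, demand: 19.

19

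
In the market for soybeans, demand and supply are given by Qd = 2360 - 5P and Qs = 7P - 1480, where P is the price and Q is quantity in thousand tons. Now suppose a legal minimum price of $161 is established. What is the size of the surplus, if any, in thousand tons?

0

Without the control the market clears where 2360 - 5P = 7P - 1480, i.e. P* = 320 and Q* = 760.
The floor of 161 is below the equilibrium price 320, so it is not binding; the market clears at P* = 320, Q* = 760.
Since the control does not bind, there is no surplus.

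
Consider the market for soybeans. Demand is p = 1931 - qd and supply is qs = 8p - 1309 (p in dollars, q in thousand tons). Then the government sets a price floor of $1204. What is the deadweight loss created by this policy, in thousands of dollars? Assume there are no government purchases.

Rearranging demand gives qd = 1931 - p. Without the control the market clears where 1931 - p = 8p - 1309, i.e. p* = 360 and q* = 1571.
Since 1204 > 360, the floor is binding.
At p = 1204: qd = 1931 - 1204 = 727 and qs = 8·1204 - 1309 = 8323.
Quantity traded falls to 727. At q = 727 the demand price is 1931 - 727 = 1204 and the supply price is (1309 + 727)/8 = 254.5.
Deadweight loss = ½ · (1204 - 254.5) · (1571 - 727) = ½ · 949.5 · 844 = 400689.

400689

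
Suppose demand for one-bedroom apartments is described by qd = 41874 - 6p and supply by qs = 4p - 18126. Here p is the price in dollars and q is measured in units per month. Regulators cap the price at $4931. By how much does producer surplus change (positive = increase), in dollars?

-3993784

In a free market, 41874 - 6p = 4p - 18126 gives the equilibrium p* = 6000, q* = 5874.
Since 4931 < 6000, the ceiling is binding.
At p = 4931: qd = 41874 - 6·4931 = 12288 and qs = 4·4931 - 18126 = 1598.
Producer surplus without the control is ½ · (6000 - 4531.5) · 5874 = 4312984.5.
With the ceiling, producers sell 1598 units at 4931, so PS = ½ · (4931 - 4531.5) · 1598 = 319200.5.
Change in producer surplus = 319200.5 - 4312984.5 = -3993784.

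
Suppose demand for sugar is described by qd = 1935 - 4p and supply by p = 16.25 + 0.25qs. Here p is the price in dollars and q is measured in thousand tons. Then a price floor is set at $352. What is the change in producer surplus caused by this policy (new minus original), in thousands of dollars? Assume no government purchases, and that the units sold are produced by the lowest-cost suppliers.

32946

Rearranging supply gives qs = 4p - 65. Setting quantity demanded equal to quantity supplied, 1935 - 4p = 4p - 65, gives p* = 250 and q* = 935.
Because the floor (352) lies above the market-clearing price, it is binding.
At p = 352: qd = 1935 - 4·352 = 527 and qs = 4·352 - 65 = 1343.
Producer surplus without the control is ½ · (250 - 16.25) · 935 = 109278.125.
With the floor, 527 units are sold at 352. The supply price at q = 527 is 148, so PS = ½ · [(352 - 16.25) + (352 - 148)] · 527 = 142224.125.
Change in producer surplus = 142224.125 - 109278.125 = 32946.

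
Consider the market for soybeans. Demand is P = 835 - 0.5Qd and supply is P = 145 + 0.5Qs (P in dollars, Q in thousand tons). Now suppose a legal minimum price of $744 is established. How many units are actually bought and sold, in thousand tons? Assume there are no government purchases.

182

Rearranging demand gives Qd = 1670 - 2P; rearranging supply gives Qs = 2P - 290. Setting quantity demanded equal to quantity supplied, 1670 - 2P = 2P - 290, gives P* = 490 and Q* = 690.
The floor of 744 is above the equilibrium price 490, so it binds.
At P = 744: Qd = 1670 - 2·744 = 182 and Qs = 2·744 - 290 = 1198.
The quantity actually transacted is the short side, demand: 182.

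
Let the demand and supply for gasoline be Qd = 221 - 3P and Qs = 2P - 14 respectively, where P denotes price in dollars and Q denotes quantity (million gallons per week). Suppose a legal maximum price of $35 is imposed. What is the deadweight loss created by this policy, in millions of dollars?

Setting quantity demanded equal to quantity supplied, 221 - 3P = 2P - 14, gives P* = 47 and Q* = 80.
Because the ceiling (35) lies below the market-clearing price, it is binding.
At P = 35: Qd = 221 - 3·35 = 116 and Qs = 2·35 - 14 = 56.
Quantity traded falls to 56. At Q = 56 the demand price is (221 - 56)/3 = 55 and the supply price is (14 + 56)/2 = 35.
Deadweight loss = ½ · (55 - 35) · (80 - 56) = ½ · 20 · 24 = 240.

240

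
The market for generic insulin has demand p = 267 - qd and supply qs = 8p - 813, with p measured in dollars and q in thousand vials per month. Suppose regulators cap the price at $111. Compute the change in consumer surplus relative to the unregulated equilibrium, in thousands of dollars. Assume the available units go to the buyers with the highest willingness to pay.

Rearranging demand gives qd = 267 - p. Setting quantity demanded equal to quantity supplied, 267 - p = 8p - 813, gives p* = 120 and q* = 147.
Because the ceiling (111) lies below the market-clearing price, it is binding.
At p = 111: qd = 267 - 111 = 156 and qs = 8·111 - 813 = 75.
Consumer surplus without the control is ½ · (267 - 120) · 147 = 10804.5.
With the ceiling, 75 units are sold at 111 (assume they go to the highest-value buyers). The demand price at q = 75 is 192, so CS = ½ · [(267 - 111) + (192 - 111)] · 75 = 8887.5.
Change in consumer surplus = 8887.5 - 10804.5 = -1917.

-1917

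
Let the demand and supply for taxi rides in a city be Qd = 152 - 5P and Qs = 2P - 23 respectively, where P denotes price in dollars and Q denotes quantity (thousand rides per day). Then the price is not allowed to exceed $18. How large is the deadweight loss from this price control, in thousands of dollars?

68.6

Equilibrium: 152 - 5P = 2P - 23, so 175 = 7P and P* = 25, Q* = 27.
The ceiling of 18 is below the equilibrium price 25, so it binds.
At P = 18: Qd = 152 - 5·18 = 62 and Qs = 2·18 - 23 = 13.
Quantity traded falls to 13. At Q = 13 the demand price is (152 - 13)/5 = 27.8 and the supply price is (23 + 13)/2 = 18.
Deadweight loss = ½ · (27.8 - 18) · (27 - 13) = ½ · 9.8 · 14 = 68.6.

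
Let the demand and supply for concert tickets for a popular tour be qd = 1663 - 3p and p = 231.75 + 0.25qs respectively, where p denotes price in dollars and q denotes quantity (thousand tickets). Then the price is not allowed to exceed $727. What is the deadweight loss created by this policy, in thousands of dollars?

Rearranging supply gives qs = 4p - 927. Without the control the market clears where 1663 - 3p = 4p - 927, i.e. p* = 370 and q* = 553.
The ceiling of 727 is above the equilibrium price 370, so it is not binding; the market clears at p* = 370, q* = 553.
Since the control does not bind, no trades are prevented and deadweight loss is zero.

0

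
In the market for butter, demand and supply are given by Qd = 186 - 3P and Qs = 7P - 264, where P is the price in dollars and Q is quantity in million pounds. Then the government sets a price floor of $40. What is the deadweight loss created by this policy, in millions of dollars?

Setting quantity demanded equal to quantity supplied, 186 - 3P = 7P - 264, gives P* = 45 and Q* = 51.
Since 40 is below P* = 45, the floor does not bind and the free-market outcome prevails.
Since the control does not bind, no trades are prevented and deadweight loss is zero.

0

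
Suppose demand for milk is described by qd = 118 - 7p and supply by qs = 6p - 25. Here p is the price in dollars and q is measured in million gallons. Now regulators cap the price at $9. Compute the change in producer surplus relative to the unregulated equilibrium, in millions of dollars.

-70

Equilibrium: 118 - 7p = 6p - 25, so 143 = 13p and p* = 11, q* = 41.
Since 9 < 11, the ceiling is binding.
At p = 9: qd = 118 - 7·9 = 55 and qs = 6·9 - 25 = 29.
Producer surplus without the control is ½ · (11 - 25/6) · 41 = 1681/12.
With the ceiling, producers sell 29 units at 9, so PS = ½ · (9 - 25/6) · 29 = 841/12.
Change in producer surplus = 841/12 - 1681/12 = -70.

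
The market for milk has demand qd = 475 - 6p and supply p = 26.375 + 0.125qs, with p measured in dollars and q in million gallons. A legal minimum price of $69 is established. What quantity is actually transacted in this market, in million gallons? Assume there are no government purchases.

Rearranging supply gives qs = 8p - 211. Without the control the market clears where 475 - 6p = 8p - 211, i.e. p* = 49 and q* = 181.
Because the floor (69) lies above the market-clearing price, it is binding.
At p = 69: qd = 475 - 6·69 = 61 and qs = 8·69 - 211 = 341.
The quantity actually transacted is the short side, demand: 61.

61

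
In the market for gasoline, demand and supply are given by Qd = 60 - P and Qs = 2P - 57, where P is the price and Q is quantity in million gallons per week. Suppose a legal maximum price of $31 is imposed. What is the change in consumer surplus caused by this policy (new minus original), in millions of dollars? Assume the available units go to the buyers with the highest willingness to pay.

-88

Without the control the market clears where 60 - P = 2P - 57, i.e. P* = 39 and Q* = 21.
Since 31 < 39, the ceiling is binding.
At P = 31: Qd = 60 - 31 = 29 and Qs = 2·31 - 57 = 5.
Consumer surplus without the control is ½ · (60 - 39) · 21 = 220.5.
With the ceiling, 5 units are sold at 31 (assume they go to the highest-value buyers). The demand price at Q = 5 is 55, so CS = ½ · [(60 - 31) + (55 - 31)] · 5 = 132.5.
Change in consumer surplus = 132.5 - 220.5 = -88.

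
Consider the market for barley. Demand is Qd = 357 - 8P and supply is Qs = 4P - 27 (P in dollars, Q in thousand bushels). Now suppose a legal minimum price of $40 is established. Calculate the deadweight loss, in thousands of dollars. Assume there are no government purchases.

Equilibrium: 357 - 8P = 4P - 27, so 384 = 12P and P* = 32, Q* = 101.
The floor of 40 is above the equilibrium price 32, so it binds.
At P = 40: Qd = 357 - 8·40 = 37 and Qs = 4·40 - 27 = 133.
Quantity traded falls to 37. At Q = 37 the demand price is (357 - 37)/8 = 40 and the supply price is (27 + 37)/4 = 16.
Deadweight loss = ½ · (40 - 16) · (101 - 37) = ½ · 24 · 64 = 768.

768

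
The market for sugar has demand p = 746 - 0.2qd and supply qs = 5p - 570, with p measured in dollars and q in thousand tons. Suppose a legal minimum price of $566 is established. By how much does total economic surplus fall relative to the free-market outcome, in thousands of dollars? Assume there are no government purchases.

92480

Rearranging demand gives qd = 3730 - 5p. Without the control the market clears where 3730 - 5p = 5p - 570, i.e. p* = 430 and q* = 1580.
The floor of 566 is above the equilibrium price 430, so it binds.
At p = 566: qd = 3730 - 5·566 = 900 and qs = 5·566 - 570 = 2260.
Quantity traded falls to 900. At q = 900 the demand price is (3730 - 900)/5 = 566 and the supply price is (570 + 900)/5 = 294.
Deadweight loss = ½ · (566 - 294) · (1580 - 900) = ½ · 272 · 680 = 92480.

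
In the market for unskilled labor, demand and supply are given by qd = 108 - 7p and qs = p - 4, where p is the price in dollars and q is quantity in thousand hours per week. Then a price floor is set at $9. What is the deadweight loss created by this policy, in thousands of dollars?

0

Without the control the market clears where 108 - 7p = p - 4, i.e. p* = 14 and q* = 10.
Since 9 is below p* = 14, the floor does not bind and the free-market outcome prevails.
Since the control does not bind, no trades are prevented and deadweight loss is zero.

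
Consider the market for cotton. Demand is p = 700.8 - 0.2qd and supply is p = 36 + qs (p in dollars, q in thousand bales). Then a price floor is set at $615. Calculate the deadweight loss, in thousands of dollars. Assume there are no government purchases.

Rearranging demand gives qd = 3504 - 5p; rearranging supply gives qs = p - 36. Setting quantity demanded equal to quantity supplied, 3504 - 5p = p - 36, gives p* = 590 and q* = 554.
Because the floor (615) lies above the market-clearing price, it is binding.
At p = 615: qd = 3504 - 5·615 = 429 and qs = 615 - 36 = 579.
Quantity traded falls to 429. At q = 429 the demand price is (3504 - 429)/5 = 615 and the supply price is 36 + 429 = 465.
Deadweight loss = ½ · (615 - 465) · (554 - 429) = ½ · 150 · 125 = 9375.

9375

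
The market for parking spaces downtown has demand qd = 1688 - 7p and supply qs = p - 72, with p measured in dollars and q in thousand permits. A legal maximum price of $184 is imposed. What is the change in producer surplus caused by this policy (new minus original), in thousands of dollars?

In a free market, 1688 - 7p = p - 72 gives the equilibrium p* = 220, q* = 148.
Since 184 < 220, the ceiling is binding.
At p = 184: qd = 1688 - 7·184 = 400 and qs = 184 - 72 = 112.
Producer surplus without the control is ½ · (220 - 72) · 148 = 10952.
With the ceiling, producers sell 112 units at 184, so PS = ½ · (184 - 72) · 112 = 6272.
Change in producer surplus = 6272 - 10952 = -4680.

-4680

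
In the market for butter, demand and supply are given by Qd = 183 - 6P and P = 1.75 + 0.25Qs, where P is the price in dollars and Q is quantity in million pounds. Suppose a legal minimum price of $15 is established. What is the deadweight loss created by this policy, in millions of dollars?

Rearranging supply gives Qs = 4P - 7. Without the control the market clears where 183 - 6P = 4P - 7, i.e. P* = 19 and Q* = 69.
Since 15 is below P* = 19, the floor does not bind and the free-market outcome prevails.
Since the control does not bind, no trades are prevented and deadweight loss is zero.

0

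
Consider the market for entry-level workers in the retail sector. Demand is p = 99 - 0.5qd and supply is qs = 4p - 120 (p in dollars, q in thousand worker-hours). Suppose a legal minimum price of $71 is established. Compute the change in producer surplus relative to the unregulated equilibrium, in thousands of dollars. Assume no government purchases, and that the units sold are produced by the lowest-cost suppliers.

846

Rearranging demand gives qd = 198 - 2p. Setting quantity demanded equal to quantity supplied, 198 - 2p = 4p - 120, gives p* = 53 and q* = 92.
Because the floor (71) lies above the market-clearing price, it is binding.
At p = 71: qd = 198 - 2·71 = 56 and qs = 4·71 - 120 = 164.
Producer surplus without the control is ½ · (53 - 30) · 92 = 1058.
With the floor, 56 units are sold at 71. The supply price at q = 56 is 44, so PS = ½ · [(71 - 30) + (71 - 44)] · 56 = 1904.
Change in producer surplus = 1904 - 1058 = 846.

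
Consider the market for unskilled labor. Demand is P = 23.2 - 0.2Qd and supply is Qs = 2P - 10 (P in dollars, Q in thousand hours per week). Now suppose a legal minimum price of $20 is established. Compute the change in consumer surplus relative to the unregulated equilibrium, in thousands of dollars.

Rearranging demand gives Qd = 116 - 5P. Equilibrium: 116 - 5P = 2P - 10, so 126 = 7P and P* = 18, Q* = 26.
Since 20 > 18, the floor is binding.
At P = 20: Qd = 116 - 5·20 = 16 and Qs = 2·20 - 10 = 30.
Consumer surplus without the control is ½ · (23.2 - 18) · 26 = 67.6.
With the floor, consumers buy 16 units at 20, so CS = ½ · (23.2 - 20) · 16 = 25.6.
Change in consumer surplus = 25.6 - 67.6 = -42.

-42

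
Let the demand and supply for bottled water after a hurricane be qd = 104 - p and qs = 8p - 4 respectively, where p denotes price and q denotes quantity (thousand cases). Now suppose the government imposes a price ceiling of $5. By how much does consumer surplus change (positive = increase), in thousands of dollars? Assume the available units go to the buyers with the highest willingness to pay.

Without the control the market clears where 104 - p = 8p - 4, i.e. p* = 12 and q* = 92.
Since 5 < 12, the ceiling is binding.
At p = 5: qd = 104 - 5 = 99 and qs = 8·5 - 4 = 36.
Consumer surplus without the control is ½ · (104 - 12) · 92 = 4232.
With the ceiling, 36 units are sold at 5 (assume they go to the highest-value buyers). The demand price at q = 36 is 68, so CS = ½ · [(104 - 5) + (68 - 5)] · 36 = 2916.
Change in consumer surplus = 2916 - 4232 = -1316.

-1316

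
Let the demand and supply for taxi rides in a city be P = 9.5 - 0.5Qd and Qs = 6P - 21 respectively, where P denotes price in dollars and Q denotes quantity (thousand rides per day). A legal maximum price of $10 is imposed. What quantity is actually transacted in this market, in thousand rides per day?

Rearranging demand gives Qd = 19 - 2P. Setting quantity demanded equal to quantity supplied, 19 - 2P = 6P - 21, gives P* = 5 and Q* = 9.
The ceiling of 10 is above the equilibrium price 5, so it is not binding; the market clears at P* = 5, Q* = 9.

9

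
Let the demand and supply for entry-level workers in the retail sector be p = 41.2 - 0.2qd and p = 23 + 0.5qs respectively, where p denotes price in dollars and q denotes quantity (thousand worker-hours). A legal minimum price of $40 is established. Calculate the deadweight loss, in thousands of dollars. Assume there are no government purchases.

140

Rearranging demand gives qd = 206 - 5p; rearranging supply gives qs = 2p - 46. In a free market, 206 - 5p = 2p - 46 gives the equilibrium p* = 36, q* = 26.
Because the floor (40) lies above the market-clearing price, it is binding.
At p = 40: qd = 206 - 5·40 = 6 and qs = 2·40 - 46 = 34.
Quantity traded falls to 6. At q = 6 the demand price is (206 - 6)/5 = 40 and the supply price is (46 + 6)/2 = 26.
Deadweight loss = ½ · (40 - 26) · (26 - 6) = ½ · 14 · 20 = 140.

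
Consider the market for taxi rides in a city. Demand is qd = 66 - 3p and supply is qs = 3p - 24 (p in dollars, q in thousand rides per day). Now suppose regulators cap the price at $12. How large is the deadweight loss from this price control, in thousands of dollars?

27

Without the control the market clears where 66 - 3p = 3p - 24, i.e. p* = 15 and q* = 21.
The ceiling of 12 is below the equilibrium price 15, so it binds.
At p = 12: qd = 66 - 3·12 = 30 and qs = 3·12 - 24 = 12.
Quantity traded falls to 12. At q = 12 the demand price is (66 - 12)/3 = 18 and the supply price is (24 + 12)/3 = 12.
Deadweight loss = ½ · (18 - 12) · (21 - 12) = ½ · 6 · 9 = 27.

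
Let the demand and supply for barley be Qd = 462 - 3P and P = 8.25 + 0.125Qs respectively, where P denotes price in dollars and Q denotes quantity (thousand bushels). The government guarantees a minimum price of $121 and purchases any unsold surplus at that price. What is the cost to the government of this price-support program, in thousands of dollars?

97163

Rearranging supply gives Qs = 8P - 66. Without the control the market clears where 462 - 3P = 8P - 66, i.e. P* = 48 and Q* = 318.
The floor of 121 is above the equilibrium price 48, so it binds.
At P = 121: Qd = 462 - 3·121 = 99 and Qs = 8·121 - 66 = 902.
Surplus = Qs - Qd = 803.
Government expenditure = surplus × support price = 803 × 121 = 97163.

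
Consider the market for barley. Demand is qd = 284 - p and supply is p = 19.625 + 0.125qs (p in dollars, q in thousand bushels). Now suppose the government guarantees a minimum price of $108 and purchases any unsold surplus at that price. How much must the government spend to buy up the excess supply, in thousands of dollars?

57348

Rearranging supply gives qs = 8p - 157. Without the control the market clears where 284 - p = 8p - 157, i.e. p* = 49 and q* = 235.
Since 108 > 49, the floor is binding.
At p = 108: qd = 284 - 108 = 176 and qs = 8·108 - 157 = 707.
Surplus = qs - qd = 531.
Government expenditure = surplus × support price = 531 × 108 = 57348.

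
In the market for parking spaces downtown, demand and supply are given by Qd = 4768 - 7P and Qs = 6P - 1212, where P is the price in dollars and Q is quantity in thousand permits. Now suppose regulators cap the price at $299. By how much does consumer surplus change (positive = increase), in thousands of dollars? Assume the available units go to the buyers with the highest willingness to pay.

Without the control the market clears where 4768 - 7P = 6P - 1212, i.e. P* = 460 and Q* = 1548.
Because the ceiling (299) lies below the market-clearing price, it is binding.
At P = 299: Qd = 4768 - 7·299 = 2675 and Qs = 6·299 - 1212 = 582.
Consumer surplus without the control is ½ · (4768/7 - 460) · 1548 = 1198152/7.
With the ceiling, 582 units are sold at 299 (assume they go to the highest-value buyers). The demand price at Q = 582 is 598, so CS = ½ · [(4768/7 - 299) + (598 - 299)] · 582 = 1387488/7.
Change in consumer surplus = 1387488/7 - 1198152/7 = 27048.

27048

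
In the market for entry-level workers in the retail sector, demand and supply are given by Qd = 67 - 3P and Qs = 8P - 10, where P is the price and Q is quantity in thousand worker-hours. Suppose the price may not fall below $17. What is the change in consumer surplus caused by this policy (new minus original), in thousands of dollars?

Without the control the market clears where 67 - 3P = 8P - 10, i.e. P* = 7 and Q* = 46.
Since 17 > 7, the floor is binding.
At P = 17: Qd = 67 - 3·17 = 16 and Qs = 8·17 - 10 = 126.
Consumer surplus without the control is ½ · (67/3 - 7) · 46 = 1058/3.
With the floor, consumers buy 16 units at 17, so CS = ½ · (67/3 - 17) · 16 = 128/3.
Change in consumer surplus = 128/3 - 1058/3 = -310.

-310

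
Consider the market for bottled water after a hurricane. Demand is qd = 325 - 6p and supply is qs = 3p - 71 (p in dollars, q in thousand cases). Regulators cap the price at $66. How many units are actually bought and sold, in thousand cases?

Equilibrium: 325 - 6p = 3p - 71, so 396 = 9p and p* = 44, q* = 61.
The ceiling of 66 is above the equilibrium price 44, so it is not binding; the market clears at p* = 44, q* = 61.

61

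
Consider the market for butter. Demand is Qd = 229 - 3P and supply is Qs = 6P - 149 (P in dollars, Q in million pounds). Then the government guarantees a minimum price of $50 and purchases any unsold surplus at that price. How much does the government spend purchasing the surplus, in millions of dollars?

Setting quantity demanded equal to quantity supplied, 229 - 3P = 6P - 149, gives P* = 42 and Q* = 103.
Since 50 > 42, the floor is binding.
At P = 50: Qd = 229 - 3·50 = 79 and Qs = 6·50 - 149 = 151.
Surplus = Qs - Qd = 72.
Government expenditure = surplus × support price = 72 × 50 = 3600.

3600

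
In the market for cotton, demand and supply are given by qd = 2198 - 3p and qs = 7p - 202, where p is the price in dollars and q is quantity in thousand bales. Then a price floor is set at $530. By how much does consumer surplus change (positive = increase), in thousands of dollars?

-302470

Setting quantity demanded equal to quantity supplied, 2198 - 3p = 7p - 202, gives p* = 240 and q* = 1478.
Since 530 > 240, the floor is binding.
At p = 530: qd = 2198 - 3·530 = 608 and qs = 7·530 - 202 = 3508.
Consumer surplus without the control is ½ · (2198/3 - 240) · 1478 = 1092242/3.
With the floor, consumers buy 608 units at 530, so CS = ½ · (2198/3 - 530) · 608 = 184832/3.
Change in consumer surplus = 184832/3 - 1092242/3 = -302470.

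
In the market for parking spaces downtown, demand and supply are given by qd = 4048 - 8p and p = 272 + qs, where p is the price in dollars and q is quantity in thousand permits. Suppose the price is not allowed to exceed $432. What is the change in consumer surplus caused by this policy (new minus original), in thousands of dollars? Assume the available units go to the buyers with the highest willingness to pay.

7536

Rearranging supply gives qs = p - 272. In a free market, 4048 - 8p = p - 272 gives the equilibrium p* = 480, q* = 208.
The ceiling of 432 is below the equilibrium price 480, so it binds.
At p = 432: qd = 4048 - 8·432 = 592 and qs = 432 - 272 = 160.
Consumer surplus without the control is ½ · (506 - 480) · 208 = 2704.
With the ceiling, 160 units are sold at 432 (assume they go to the highest-value buyers). The demand price at q = 160 is 486, so CS = ½ · [(506 - 432) + (486 - 432)] · 160 = 10240.
Change in consumer surplus = 10240 - 2704 = 7536.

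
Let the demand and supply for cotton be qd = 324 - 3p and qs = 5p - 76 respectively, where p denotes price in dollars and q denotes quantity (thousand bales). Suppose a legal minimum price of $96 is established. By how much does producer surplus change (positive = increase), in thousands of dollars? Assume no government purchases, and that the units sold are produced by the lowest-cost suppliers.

Equilibrium: 324 - 3p = 5p - 76, so 400 = 8p and p* = 50, q* = 174.
The floor of 96 is above the equilibrium price 50, so it binds.
At p = 96: qd = 324 - 3·96 = 36 and qs = 5·96 - 76 = 404.
Producer surplus without the control is ½ · (50 - 15.2) · 174 = 3027.6.
With the floor, 36 units are sold at 96. The supply price at q = 36 is 22.4, so PS = ½ · [(96 - 15.2) + (96 - 22.4)] · 36 = 2779.2.
Change in producer surplus = 2779.2 - 3027.6 = -248.4.

-248.4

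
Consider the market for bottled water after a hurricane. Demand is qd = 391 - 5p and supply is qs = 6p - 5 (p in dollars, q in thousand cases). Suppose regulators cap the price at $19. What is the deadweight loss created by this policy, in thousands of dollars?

Without the control the market clears where 391 - 5p = 6p - 5, i.e. p* = 36 and q* = 211.
Because the ceiling (19) lies below the market-clearing price, it is binding.
At p = 19: qd = 391 - 5·19 = 296 and qs = 6·19 - 5 = 109.
Quantity traded falls to 109. At q = 109 the demand price is (391 - 109)/5 = 56.4 and the supply price is (5 + 109)/6 = 19.
Deadweight loss = ½ · (56.4 - 19) · (211 - 109) = ½ · 37.4 · 102 = 1907.4.

1907.4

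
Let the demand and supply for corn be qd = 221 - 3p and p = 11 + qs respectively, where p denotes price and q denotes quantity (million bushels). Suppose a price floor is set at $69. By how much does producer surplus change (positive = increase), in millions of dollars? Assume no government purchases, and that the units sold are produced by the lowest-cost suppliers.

Rearranging supply gives qs = p - 11. Equilibrium: 221 - 3p = p - 11, so 232 = 4p and p* = 58, q* = 47.
Since 69 > 58, the floor is binding.
At p = 69: qd = 221 - 3·69 = 14 and qs = 69 - 11 = 58.
Producer surplus without the control is ½ · (58 - 11) · 47 = 1104.5.
With the floor, 14 units are sold at 69. The supply price at q = 14 is 25, so PS = ½ · [(69 - 11) + (69 - 25)] · 14 = 714.
Change in producer surplus = 714 - 1104.5 = -390.5.

-390.5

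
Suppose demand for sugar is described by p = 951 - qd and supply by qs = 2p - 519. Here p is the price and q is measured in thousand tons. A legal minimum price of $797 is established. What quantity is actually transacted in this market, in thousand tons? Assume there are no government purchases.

Rearranging demand gives qd = 951 - p. Equilibrium: 951 - p = 2p - 519, so 1470 = 3p and p* = 490, q* = 461.
Since 797 > 490, the floor is binding.
At p = 797: qd = 951 - 797 = 154 and qs = 2·797 - 519 = 1075.
The quantity actually transacted is the short side, demand: 154.

154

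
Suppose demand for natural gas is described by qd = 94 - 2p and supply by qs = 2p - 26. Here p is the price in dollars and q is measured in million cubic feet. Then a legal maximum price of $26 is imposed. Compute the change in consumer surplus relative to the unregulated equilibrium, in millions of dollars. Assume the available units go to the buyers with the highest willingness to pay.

88

In a free market, 94 - 2p = 2p - 26 gives the equilibrium p* = 30, q* = 34.
Since 26 < 30, the ceiling is binding.
At p = 26: qd = 94 - 2·26 = 42 and qs = 2·26 - 26 = 26.
Consumer surplus without the control is ½ · (47 - 30) · 34 = 289.
With the ceiling, 26 units are sold at 26 (assume they go to the highest-value buyers). The demand price at q = 26 is 34, so CS = ½ · [(47 - 26) + (34 - 26)] · 26 = 377.
Change in consumer surplus = 377 - 289 = 88.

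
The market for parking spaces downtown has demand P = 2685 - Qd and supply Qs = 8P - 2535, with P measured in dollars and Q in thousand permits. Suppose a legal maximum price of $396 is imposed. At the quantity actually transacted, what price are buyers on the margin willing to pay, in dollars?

2052

Rearranging demand gives Qd = 2685 - P. Without the control the market clears where 2685 - P = 8P - 2535, i.e. P* = 580 and Q* = 2105.
The ceiling of 396 is below the equilibrium price 580, so it binds.
At P = 396: Qd = 2685 - 396 = 2289 and Qs = 8·396 - 2535 = 633.
Only 633 units reach the market. On the demand curve, the marginal buyer's willingness to pay at Q = 633 is (2685 - 633) = 2052.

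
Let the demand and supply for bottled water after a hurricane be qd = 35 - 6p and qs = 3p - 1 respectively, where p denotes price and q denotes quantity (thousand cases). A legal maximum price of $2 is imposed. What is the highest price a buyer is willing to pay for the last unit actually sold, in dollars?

In a free market, 35 - 6p = 3p - 1 gives the equilibrium p* = 4, q* = 11.
The ceiling of 2 is below the equilibrium price 4, so it binds.
At p = 2: qd = 35 - 6·2 = 23 and qs = 3·2 - 1 = 5.
Only 5 units reach the market. On the demand curve, the marginal buyer's willingness to pay at q = 5 is (35 - 5)/6 = 5.

5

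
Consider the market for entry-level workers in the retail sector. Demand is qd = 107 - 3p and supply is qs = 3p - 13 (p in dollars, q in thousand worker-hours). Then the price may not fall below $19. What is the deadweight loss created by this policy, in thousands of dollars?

Setting quantity demanded equal to quantity supplied, 107 - 3p = 3p - 13, gives p* = 20 and q* = 47.
Since 19 is below p* = 20, the floor does not bind and the free-market outcome prevails.
Since the control does not bind, no trades are prevented and deadweight loss is zero.

0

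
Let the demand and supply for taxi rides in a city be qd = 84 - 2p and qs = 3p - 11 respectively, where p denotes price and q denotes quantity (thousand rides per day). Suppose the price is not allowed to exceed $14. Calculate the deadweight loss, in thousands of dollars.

93.75

Without the control the market clears where 84 - 2p = 3p - 11, i.e. p* = 19 and q* = 46.
Since 14 < 19, the ceiling is binding.
At p = 14: qd = 84 - 2·14 = 56 and qs = 3·14 - 11 = 31.
Quantity traded falls to 31. At q = 31 the demand price is (84 - 31)/2 = 26.5 and the supply price is (11 + 31)/3 = 14.
Deadweight loss = ½ · (26.5 - 14) · (46 - 31) = ½ · 12.5 · 15 = 93.75.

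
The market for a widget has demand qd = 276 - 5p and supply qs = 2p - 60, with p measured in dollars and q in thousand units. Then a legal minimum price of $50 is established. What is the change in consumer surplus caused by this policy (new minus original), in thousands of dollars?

-62

In a free market, 276 - 5p = 2p - 60 gives the equilibrium p* = 48, q* = 36.
Because the floor (50) lies above the market-clearing price, it is binding.
At p = 50: qd = 276 - 5·50 = 26 and qs = 2·50 - 60 = 40.
Consumer surplus without the control is ½ · (55.2 - 48) · 36 = 129.6.
With the floor, consumers buy 26 units at 50, so CS = ½ · (55.2 - 50) · 26 = 67.6.
Change in consumer surplus = 67.6 - 129.6 = -62.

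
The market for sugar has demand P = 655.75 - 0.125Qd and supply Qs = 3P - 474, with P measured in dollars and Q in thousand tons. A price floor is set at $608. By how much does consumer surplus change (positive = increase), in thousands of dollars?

-64592

Rearranging demand gives Qd = 5246 - 8P. Without the control the market clears where 5246 - 8P = 3P - 474, i.e. P* = 520 and Q* = 1086.
Since 608 > 520, the floor is binding.
At P = 608: Qd = 5246 - 8·608 = 382 and Qs = 3·608 - 474 = 1350.
Consumer surplus without the control is ½ · (655.75 - 520) · 1086 = 73712.25.
With the floor, consumers buy 382 units at 608, so CS = ½ · (655.75 - 608) · 382 = 9120.25.
Change in consumer surplus = 9120.25 - 73712.25 = -64592.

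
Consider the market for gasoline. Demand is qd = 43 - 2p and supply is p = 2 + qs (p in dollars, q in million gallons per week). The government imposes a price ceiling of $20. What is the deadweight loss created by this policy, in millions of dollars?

Rearranging supply gives qs = p - 2. In a free market, 43 - 2p = p - 2 gives the equilibrium p* = 15, q* = 13.
The ceiling of 20 is above the equilibrium price 15, so it is not binding; the market clears at p* = 15, q* = 13.
Since the control does not bind, no trades are prevented and deadweight loss is zero.

0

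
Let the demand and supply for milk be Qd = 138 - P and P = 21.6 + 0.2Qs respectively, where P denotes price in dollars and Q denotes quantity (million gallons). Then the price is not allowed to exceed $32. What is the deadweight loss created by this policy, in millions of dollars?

1215

Rearranging supply gives Qs = 5P - 108. Setting quantity demanded equal to quantity supplied, 138 - P = 5P - 108, gives P* = 41 and Q* = 97.
Because the ceiling (32) lies below the market-clearing price, it is binding.
At P = 32: Qd = 138 - 32 = 106 and Qs = 5·32 - 108 = 52.
Quantity traded falls to 52. At Q = 52 the demand price is 138 - 52 = 86 and the supply price is (108 + 52)/5 = 32.
Deadweight loss = ½ · (86 - 32) · (97 - 52) = ½ · 54 · 45 = 1215.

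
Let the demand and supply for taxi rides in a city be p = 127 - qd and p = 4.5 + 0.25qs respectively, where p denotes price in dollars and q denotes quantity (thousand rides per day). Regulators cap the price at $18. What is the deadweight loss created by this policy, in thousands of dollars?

1210

Rearranging demand gives qd = 127 - p; rearranging supply gives qs = 4p - 18. Setting quantity demanded equal to quantity supplied, 127 - p = 4p - 18, gives p* = 29 and q* = 98.
The ceiling of 18 is below the equilibrium price 29, so it binds.
At p = 18: qd = 127 - 18 = 109 and qs = 4·18 - 18 = 54.
Quantity traded falls to 54. At q = 54 the demand price is 127 - 54 = 73 and the supply price is (18 + 54)/4 = 18.
Deadweight loss = ½ · (73 - 18) · (98 - 54) = ½ · 55 · 44 = 1210.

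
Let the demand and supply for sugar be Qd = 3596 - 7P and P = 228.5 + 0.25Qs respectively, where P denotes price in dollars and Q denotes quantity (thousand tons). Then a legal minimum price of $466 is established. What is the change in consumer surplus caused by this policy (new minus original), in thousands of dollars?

-29680

Rearranging supply gives Qs = 4P - 914. Without the control the market clears where 3596 - 7P = 4P - 914, i.e. P* = 410 and Q* = 726.
Because the floor (466) lies above the market-clearing price, it is binding.
At P = 466: Qd = 3596 - 7·466 = 334 and Qs = 4·466 - 914 = 950.
Consumer surplus without the control is ½ · (3596/7 - 410) · 726 = 263538/7.
With the floor, consumers buy 334 units at 466, so CS = ½ · (3596/7 - 466) · 334 = 55778/7.
Change in consumer surplus = 55778/7 - 263538/7 = -29680.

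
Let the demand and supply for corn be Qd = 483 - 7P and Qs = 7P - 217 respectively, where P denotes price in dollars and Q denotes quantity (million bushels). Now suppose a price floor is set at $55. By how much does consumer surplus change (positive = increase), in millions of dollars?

-577.5

Equilibrium: 483 - 7P = 7P - 217, so 700 = 14P and P* = 50, Q* = 133.
Because the floor (55) lies above the market-clearing price, it is binding.
At P = 55: Qd = 483 - 7·55 = 98 and Qs = 7·55 - 217 = 168.
Consumer surplus without the control is ½ · (69 - 50) · 133 = 1263.5.
With the floor, consumers buy 98 units at 55, so CS = ½ · (69 - 55) · 98 = 686.
Change in consumer surplus = 686 - 1263.5 = -577.5.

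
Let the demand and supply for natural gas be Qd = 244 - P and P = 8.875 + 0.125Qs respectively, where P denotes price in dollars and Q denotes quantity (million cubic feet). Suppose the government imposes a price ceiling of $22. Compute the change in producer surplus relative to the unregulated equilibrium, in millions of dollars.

-2041

Rearranging supply gives Qs = 8P - 71. Setting quantity demanded equal to quantity supplied, 244 - P = 8P - 71, gives P* = 35 and Q* = 209.
The ceiling of 22 is below the equilibrium price 35, so it binds.
At P = 22: Qd = 244 - 22 = 222 and Qs = 8·22 - 71 = 105.
Producer surplus without the control is ½ · (35 - 8.875) · 209 = 2730.0625.
With the ceiling, producers sell 105 units at 22, so PS = ½ · (22 - 8.875) · 105 = 689.0625.
Change in producer surplus = 689.0625 - 2730.0625 = -2041.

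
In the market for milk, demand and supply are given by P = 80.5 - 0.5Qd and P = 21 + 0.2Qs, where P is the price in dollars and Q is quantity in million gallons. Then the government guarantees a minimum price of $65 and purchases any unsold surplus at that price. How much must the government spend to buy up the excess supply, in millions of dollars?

Rearranging demand gives Qd = 161 - 2P; rearranging supply gives Qs = 5P - 105. Equilibrium: 161 - 2P = 5P - 105, so 266 = 7P and P* = 38, Q* = 85.
Because the floor (65) lies above the market-clearing price, it is binding.
At P = 65: Qd = 161 - 2·65 = 31 and Qs = 5·65 - 105 = 220.
Surplus = Qs - Qd = 189.
Government expenditure = surplus × support price = 189 × 65 = 12285.

12285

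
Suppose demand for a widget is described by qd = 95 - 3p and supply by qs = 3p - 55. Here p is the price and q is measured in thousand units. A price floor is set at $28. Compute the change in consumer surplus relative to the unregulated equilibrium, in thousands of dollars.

Equilibrium: 95 - 3p = 3p - 55, so 150 = 6p and p* = 25, q* = 20.
Since 28 > 25, the floor is binding.
At p = 28: qd = 95 - 3·28 = 11 and qs = 3·28 - 55 = 29.
Consumer surplus without the control is ½ · (95/3 - 25) · 20 = 200/3.
With the floor, consumers buy 11 units at 28, so CS = ½ · (95/3 - 28) · 11 = 121/6.
Change in consumer surplus = 121/6 - 200/3 = -46.5.

-46.5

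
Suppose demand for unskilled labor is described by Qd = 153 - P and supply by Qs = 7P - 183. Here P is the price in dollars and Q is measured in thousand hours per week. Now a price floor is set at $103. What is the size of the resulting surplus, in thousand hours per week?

Without the control the market clears where 153 - P = 7P - 183, i.e. P* = 42 and Q* = 111.
Since 103 > 42, the floor is binding.
At P = 103: Qd = 153 - 103 = 50 and Qs = 7·103 - 183 = 538.
Surplus = Qs - Qd = 538 - 50 = 488.

488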